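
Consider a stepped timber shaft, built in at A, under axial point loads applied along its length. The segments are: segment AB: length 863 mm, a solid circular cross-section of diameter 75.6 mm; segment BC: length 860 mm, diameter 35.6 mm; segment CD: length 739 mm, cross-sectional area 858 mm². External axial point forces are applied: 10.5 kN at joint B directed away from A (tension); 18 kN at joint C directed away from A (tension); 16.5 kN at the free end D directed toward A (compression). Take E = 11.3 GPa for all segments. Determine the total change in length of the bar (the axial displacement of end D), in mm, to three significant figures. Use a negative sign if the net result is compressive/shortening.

Internal axial forces (sectioning from the free end, tension +): N_CD = -16.5 kN, N_BC = 1.5 kN, N_AB = 12 kN.
A_AB = 4489 mm².
A_BC = 995.4 mm².
δ_AB = 12000·863/(4489·11300) = 0.2042 mm
δ_BC = 1500·860/(995.4·11300) = 0.1147 mm
δ_CD = -16500·739/(858·11300) = -1.258 mm
δ = Σδ_i = -0.9388 mm.

-0.939 mm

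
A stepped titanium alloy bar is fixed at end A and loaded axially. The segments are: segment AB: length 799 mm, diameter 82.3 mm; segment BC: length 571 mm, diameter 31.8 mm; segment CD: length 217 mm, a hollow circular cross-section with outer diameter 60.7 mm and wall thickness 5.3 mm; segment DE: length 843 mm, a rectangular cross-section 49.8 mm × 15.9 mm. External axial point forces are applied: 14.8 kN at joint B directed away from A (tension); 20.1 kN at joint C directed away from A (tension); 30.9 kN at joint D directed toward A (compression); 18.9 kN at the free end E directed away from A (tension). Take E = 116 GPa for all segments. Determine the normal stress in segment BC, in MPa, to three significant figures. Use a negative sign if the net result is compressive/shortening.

10.2 MPa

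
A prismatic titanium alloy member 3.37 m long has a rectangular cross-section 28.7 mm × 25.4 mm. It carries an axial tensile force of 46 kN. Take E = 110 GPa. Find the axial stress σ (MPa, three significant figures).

63.1 MPa

A = 729 mm².
σ = N/A = 46000/729 = 63.1 MPa.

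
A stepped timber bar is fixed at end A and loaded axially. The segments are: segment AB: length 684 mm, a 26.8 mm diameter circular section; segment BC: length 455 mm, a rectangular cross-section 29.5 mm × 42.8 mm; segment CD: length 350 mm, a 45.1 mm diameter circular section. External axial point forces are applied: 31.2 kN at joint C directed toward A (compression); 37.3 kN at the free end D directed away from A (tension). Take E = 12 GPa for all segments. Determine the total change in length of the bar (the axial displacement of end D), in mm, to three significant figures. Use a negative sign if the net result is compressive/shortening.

Internal axial forces (sectioning from the free end, tension +): N_CD = 37.3 kN, N_BC = 6.1 kN, N_AB = 6.1 kN.
A_AB = 564.1 mm².
A_BC = 1263 mm².
A_CD = 1598 mm².
δ_AB = 6100·684/(564.1·12000) = 0.6164 mm
δ_BC = 6100·455/(1263·12000) = 0.1832 mm
δ_CD = 37300·350/(1598·12000) = 0.681 mm
δ = Σδ_i = 1.481 mm.

1.48 mm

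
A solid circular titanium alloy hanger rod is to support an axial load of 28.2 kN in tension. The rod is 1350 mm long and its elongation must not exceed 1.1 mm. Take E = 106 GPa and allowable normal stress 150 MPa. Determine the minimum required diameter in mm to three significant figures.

Required area A ≥ P/σ_allow = 28200/150 = 188 mm².
For a solid circular section, d ≥ √(4A/π) = 15.47 mm.
Elongation limit: A ≥ PL/(Eδ_allow) = 28200·1350/(106000·1.1) = 326.5 mm² ⇒ d ≥ 20.39 mm.
The elongation limit governs.

20.4 mm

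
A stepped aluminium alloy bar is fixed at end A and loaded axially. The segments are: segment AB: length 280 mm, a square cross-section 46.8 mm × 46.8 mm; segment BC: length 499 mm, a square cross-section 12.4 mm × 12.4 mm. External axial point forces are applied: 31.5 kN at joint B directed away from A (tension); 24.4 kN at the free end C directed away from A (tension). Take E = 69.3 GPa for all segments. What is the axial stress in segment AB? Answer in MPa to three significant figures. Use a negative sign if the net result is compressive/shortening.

25.5 MPa

Internal axial forces (sectioning from the free end, tension +): N_BC = 24.4 kN, N_AB = 55.9 kN.
A_AB = 2190 mm².
σ_AB = N_AB/A_AB = 55900/2190 = 25.52 MPa.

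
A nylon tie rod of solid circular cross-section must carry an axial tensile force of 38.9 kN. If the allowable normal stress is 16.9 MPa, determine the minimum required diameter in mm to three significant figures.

54.1 mm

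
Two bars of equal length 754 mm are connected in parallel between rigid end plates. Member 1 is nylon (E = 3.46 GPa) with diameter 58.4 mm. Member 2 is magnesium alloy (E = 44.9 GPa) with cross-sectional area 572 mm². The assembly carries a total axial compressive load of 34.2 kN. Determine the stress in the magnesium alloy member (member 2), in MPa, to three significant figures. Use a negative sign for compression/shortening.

-43.9 MPa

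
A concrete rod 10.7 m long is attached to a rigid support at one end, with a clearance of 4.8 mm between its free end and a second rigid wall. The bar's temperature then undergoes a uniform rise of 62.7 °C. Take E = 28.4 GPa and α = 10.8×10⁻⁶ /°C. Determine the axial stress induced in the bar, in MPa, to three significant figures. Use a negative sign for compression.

Free thermal expansion αLΔT = 10.8e-6 · 10700 · 62.7 = 7.246 mm.
The walls engage after the gap closes; constrained expansion = 7.246 − 4.8 = 2.446 mm.
The walls impose strain ε = −(2.446)/10700 = -2.2856e-04; σ = Eε = 28400 · -2.2856e-04 = -6.491 MPa.

-6.49 MPa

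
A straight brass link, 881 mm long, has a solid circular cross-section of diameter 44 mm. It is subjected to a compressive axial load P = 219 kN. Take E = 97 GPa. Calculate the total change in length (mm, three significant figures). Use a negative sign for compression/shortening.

A = 1521 mm².
δ_mech = NL/(AE) = -219000·881/(1521·97000) = -1.308 mm.

-1.31 mm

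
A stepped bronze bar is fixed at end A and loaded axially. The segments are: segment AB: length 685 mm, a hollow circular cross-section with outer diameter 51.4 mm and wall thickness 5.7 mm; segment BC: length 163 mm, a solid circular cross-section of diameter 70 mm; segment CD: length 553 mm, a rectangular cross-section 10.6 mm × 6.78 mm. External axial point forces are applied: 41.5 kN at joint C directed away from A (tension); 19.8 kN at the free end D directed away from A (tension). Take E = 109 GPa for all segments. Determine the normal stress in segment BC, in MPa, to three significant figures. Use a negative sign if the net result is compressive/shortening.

Internal axial forces (sectioning from the free end, tension +): N_CD = 19.8 kN, N_BC = 61.3 kN, N_AB = 61.3 kN.
A_BC = 3848 mm².
σ_BC = N_BC/A_BC = 61300/3848 = 15.93 MPa.

15.9 MPa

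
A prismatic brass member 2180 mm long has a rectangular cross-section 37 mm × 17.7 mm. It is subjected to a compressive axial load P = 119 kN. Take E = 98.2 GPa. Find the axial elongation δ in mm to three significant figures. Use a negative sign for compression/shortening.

-4.03 mm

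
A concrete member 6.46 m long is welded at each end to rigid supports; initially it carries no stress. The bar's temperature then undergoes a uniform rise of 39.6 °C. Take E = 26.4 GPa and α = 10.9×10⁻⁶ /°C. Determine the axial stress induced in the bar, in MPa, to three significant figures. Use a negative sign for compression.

Free thermal expansion αLΔT = 10.9e-6 · 6460 · 39.6 = 2.788 mm.
The walls impose strain ε = −(2.788)/6460 = -4.3164e-04; σ = Eε = 26400 · -4.3164e-04 = -11.4 MPa.

-11.4 MPa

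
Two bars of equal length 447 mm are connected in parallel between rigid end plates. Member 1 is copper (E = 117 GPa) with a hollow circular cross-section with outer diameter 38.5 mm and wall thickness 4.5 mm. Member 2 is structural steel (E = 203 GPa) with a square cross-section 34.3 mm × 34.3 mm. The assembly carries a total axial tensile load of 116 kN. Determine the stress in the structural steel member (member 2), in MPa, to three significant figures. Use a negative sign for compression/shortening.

79.8 MPa

A_1 = 480.7 mm².
A_2 = 1176 mm².
Equal strain + equilibrium ⇒ each member carries load in proportion to AE: A₁E₁ = 56240000 N, A₂E₂ = 238800000 N, ΣAE = 295100000 N.
σ₂ = P·E₂/ΣAE = 116000·203000/295100000 = 79.81 MPa.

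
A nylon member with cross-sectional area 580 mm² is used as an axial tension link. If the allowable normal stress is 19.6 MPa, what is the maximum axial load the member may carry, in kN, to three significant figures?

11.4 kN

P_max = σ_allow · A = 19.6 · 580 = 11370 N = 11.37 kN.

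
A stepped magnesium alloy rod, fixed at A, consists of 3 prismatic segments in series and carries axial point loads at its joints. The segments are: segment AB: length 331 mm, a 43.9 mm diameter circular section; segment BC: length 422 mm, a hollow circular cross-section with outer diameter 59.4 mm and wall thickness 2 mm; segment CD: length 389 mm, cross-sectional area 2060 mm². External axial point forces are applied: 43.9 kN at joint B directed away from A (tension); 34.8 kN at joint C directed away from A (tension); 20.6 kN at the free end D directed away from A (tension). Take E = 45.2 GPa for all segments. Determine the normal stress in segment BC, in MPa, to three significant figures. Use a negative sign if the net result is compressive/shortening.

Internal axial forces (sectioning from the free end, tension +): N_CD = 20.6 kN, N_BC = 55.4 kN, N_AB = 99.3 kN.
A_BC = 360.7 mm².
σ_BC = N_BC/A_BC = 55400/360.7 = 153.6 MPa.

154 MPa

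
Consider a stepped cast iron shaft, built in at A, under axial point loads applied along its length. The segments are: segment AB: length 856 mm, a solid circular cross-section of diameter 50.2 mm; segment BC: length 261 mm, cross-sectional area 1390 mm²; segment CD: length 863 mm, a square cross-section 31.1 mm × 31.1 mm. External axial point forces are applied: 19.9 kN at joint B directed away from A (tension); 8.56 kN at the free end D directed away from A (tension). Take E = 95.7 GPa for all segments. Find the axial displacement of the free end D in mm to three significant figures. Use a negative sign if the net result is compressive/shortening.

0.225 mm

Internal axial forces (sectioning from the free end, tension +): N_CD = 8.56 kN, N_BC = 8.56 kN, N_AB = 28.46 kN.
A_AB = 1979 mm².
A_CD = 967.2 mm².
δ_AB = 28460·856/(1979·95700) = 0.1286 mm
δ_BC = 8560·261/(1390·95700) = 0.0168 mm
δ_CD = 8560·863/(967.2·95700) = 0.07981 mm
δ = Σδ_i = 0.2252 mm.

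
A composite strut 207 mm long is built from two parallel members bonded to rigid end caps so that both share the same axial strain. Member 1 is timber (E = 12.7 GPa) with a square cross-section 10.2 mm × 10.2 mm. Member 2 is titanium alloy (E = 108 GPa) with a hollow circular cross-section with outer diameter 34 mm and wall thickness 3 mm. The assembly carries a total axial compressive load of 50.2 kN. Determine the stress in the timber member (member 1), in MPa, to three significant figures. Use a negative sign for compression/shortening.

-19.4 MPa

A_1 = 104 mm².
A_2 = 292.2 mm².
Equal strain + equilibrium ⇒ each member carries load in proportion to AE: A₁E₁ = 1321000 N, A₂E₂ = 31550000 N, ΣAE = 32880000 N.
σ₁ = P·E₁/ΣAE = -50200·12700/32880000 = -19.39 MPa.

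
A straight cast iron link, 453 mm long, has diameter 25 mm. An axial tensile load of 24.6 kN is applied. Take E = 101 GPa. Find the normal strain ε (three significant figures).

A = 490.9 mm².
σ = N/A = 50.11 MPa; ε = σ/E = 50.11/101000 = 4.962e-04.

4.96e-04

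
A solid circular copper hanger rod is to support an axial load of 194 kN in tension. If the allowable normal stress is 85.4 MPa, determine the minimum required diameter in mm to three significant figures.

53.8 mm

Required area A ≥ P/σ_allow = 194000/85.4 = 2272 mm².
For a solid circular section, d ≥ √(4A/π) = 53.78 mm.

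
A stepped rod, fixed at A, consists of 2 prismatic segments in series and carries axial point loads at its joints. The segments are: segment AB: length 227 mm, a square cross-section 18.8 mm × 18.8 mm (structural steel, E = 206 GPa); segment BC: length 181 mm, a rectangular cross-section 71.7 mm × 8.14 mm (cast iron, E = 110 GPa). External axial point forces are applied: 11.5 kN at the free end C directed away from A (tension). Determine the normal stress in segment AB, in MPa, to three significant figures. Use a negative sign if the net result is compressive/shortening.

32.5 MPa

Internal axial forces (sectioning from the free end, tension +): N_BC = 11.5 kN, N_AB = 11.5 kN.
A_AB = 353.4 mm².
σ_AB = N_AB/A_AB = 11500/353.4 = 32.54 MPa.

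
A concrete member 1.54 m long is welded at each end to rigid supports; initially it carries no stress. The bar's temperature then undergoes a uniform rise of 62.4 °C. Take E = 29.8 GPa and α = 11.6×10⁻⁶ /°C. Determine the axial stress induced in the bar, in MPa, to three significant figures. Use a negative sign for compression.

Free thermal expansion αLΔT = 11.6e-6 · 1540 · 62.4 = 1.115 mm.
The walls impose strain ε = −(1.115)/1540 = -7.2384e-04; σ = Eε = 29800 · -7.2384e-04 = -21.57 MPa.

-21.6 MPa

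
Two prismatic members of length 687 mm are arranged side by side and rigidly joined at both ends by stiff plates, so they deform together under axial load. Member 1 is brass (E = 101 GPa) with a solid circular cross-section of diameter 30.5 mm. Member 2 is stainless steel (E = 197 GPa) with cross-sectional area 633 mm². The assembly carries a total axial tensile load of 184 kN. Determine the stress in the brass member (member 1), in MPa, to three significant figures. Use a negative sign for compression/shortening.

93.6 MPa

A_1 = 730.6 mm².
Equal strain + equilibrium ⇒ each member carries load in proportion to AE: A₁E₁ = 73790000 N, A₂E₂ = 124700000 N, ΣAE = 198500000 N.
σ₁ = P·E₁/ΣAE = 184000·101000/198500000 = 93.63 MPa.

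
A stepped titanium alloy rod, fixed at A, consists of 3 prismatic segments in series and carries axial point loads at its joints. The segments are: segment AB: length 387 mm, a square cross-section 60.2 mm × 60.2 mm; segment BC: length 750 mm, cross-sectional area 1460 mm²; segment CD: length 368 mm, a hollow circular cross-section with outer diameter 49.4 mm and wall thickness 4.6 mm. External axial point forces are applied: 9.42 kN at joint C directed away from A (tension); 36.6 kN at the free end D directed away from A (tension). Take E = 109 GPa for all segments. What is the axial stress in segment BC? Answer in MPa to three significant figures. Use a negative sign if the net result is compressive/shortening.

Internal axial forces (sectioning from the free end, tension +): N_CD = 36.6 kN, N_BC = 46.02 kN, N_AB = 46.02 kN.
σ_BC = N_BC/A_BC = 46020/1460 = 31.52 MPa.

31.5 MPa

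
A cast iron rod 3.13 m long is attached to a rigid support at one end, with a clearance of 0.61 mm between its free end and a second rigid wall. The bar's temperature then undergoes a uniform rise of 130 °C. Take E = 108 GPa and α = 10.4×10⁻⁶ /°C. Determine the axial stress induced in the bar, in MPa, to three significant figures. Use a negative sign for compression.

Free thermal expansion αLΔT = 10.4e-6 · 3130 · 130 = 4.232 mm.
The walls engage after the gap closes; constrained expansion = 4.232 − 0.61 = 3.622 mm.
The walls impose strain ε = −(3.622)/3130 = -1.1571e-03; σ = Eε = 108000 · -1.1571e-03 = -125 MPa.

-125 MPa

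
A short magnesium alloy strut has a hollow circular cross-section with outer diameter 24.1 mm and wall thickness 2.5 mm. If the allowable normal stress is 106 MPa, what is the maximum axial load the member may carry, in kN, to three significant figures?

18.0 kN

A = 169.6 mm².
P_max = σ_allow · A = 106 · 169.6 = 17980 N = 17.98 kN.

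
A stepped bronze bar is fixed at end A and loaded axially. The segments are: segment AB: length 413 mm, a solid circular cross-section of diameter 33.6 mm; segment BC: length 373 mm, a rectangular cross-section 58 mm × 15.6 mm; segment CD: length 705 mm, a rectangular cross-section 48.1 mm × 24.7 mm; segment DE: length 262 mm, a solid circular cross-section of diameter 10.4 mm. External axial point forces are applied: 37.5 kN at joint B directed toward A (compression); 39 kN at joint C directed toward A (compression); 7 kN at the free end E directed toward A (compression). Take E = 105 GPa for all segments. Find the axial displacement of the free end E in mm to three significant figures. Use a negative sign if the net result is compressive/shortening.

Internal axial forces (sectioning from the free end, tension +): N_DE = -7 kN, N_CD = -7 kN, N_BC = -46 kN, N_AB = -83.5 kN.
A_AB = 886.7 mm².
A_BC = 904.8 mm².
A_CD = 1188 mm².
A_DE = 84.95 mm².
δ_AB = -83500·413/(886.7·105000) = -0.3704 mm
δ_BC = -46000·373/(904.8·105000) = -0.1806 mm
δ_CD = -7000·705/(1188·105000) = -0.03956 mm
δ_DE = -7000·262/(84.95·105000) = -0.2056 mm
δ = Σδ_i = -0.7962 mm.

-0.796 mm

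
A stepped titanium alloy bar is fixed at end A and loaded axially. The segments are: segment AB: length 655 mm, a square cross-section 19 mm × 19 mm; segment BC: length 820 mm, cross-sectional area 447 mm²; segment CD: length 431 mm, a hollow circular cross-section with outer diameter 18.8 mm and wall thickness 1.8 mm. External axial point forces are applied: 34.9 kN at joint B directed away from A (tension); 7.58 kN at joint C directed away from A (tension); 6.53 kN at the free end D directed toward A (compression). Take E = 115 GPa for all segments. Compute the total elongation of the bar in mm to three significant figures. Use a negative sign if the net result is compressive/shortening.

0.329 mm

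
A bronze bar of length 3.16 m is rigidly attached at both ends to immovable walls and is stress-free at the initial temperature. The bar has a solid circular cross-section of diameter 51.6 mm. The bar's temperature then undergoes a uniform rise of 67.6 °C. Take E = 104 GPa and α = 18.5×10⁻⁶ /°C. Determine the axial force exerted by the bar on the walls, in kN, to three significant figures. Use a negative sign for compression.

-272 kN

Free thermal expansion αLΔT = 18.5e-6 · 3160 · 67.6 = 3.952 mm.
The walls impose strain ε = −(3.952)/3160 = -1.2506e-03; σ = Eε = 104000 · -1.2506e-03 = -130.1 MPa.
Wall reaction R = σ·A = -130.1·2091 = -272000 N = -272 kN.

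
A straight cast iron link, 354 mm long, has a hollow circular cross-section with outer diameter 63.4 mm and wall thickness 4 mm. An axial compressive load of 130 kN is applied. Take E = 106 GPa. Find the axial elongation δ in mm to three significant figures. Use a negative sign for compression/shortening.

-0.582 mm

A = 746.4 mm².
δ_mech = NL/(AE) = -130000·354/(746.4·106000) = -0.5816 mm.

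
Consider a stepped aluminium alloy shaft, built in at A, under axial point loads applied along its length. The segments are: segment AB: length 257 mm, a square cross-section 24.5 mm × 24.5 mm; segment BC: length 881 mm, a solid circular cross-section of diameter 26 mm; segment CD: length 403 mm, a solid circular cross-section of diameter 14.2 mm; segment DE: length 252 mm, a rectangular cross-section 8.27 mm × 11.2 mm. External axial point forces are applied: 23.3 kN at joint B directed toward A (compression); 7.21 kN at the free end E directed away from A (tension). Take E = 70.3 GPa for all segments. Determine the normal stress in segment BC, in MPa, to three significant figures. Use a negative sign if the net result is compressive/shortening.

Internal axial forces (sectioning from the free end, tension +): N_DE = 7.21 kN, N_CD = 7.21 kN, N_BC = 7.21 kN, N_AB = -16.09 kN.
A_BC = 530.9 mm².
σ_BC = N_BC/A_BC = 7210/530.9 = 13.58 MPa.

13.6 MPa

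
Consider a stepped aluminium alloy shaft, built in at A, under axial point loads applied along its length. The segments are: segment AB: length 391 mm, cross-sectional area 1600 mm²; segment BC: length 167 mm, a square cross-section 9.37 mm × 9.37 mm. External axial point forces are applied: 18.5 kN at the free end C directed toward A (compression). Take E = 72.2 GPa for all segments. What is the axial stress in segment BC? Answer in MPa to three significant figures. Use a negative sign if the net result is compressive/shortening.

-211 MPa

Internal axial forces (sectioning from the free end, tension +): N_BC = -18.5 kN, N_AB = -18.5 kN.
A_BC = 87.8 mm².
σ_BC = N_BC/A_BC = -18500/87.8 = -210.7 MPa.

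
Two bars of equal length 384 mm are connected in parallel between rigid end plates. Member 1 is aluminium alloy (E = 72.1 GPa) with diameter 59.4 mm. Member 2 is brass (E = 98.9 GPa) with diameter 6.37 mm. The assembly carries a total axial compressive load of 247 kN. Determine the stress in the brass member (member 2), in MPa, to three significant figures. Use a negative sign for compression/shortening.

A_1 = 2771 mm².
A_2 = 31.87 mm².
Equal strain + equilibrium ⇒ each member carries load in proportion to AE: A₁E₁ = 199800000 N, A₂E₂ = 3152000 N, ΣAE = 203000000 N.
σ₂ = P·E₂/ΣAE = -247000·98900/203000000 = -120.4 MPa.

-120 MPa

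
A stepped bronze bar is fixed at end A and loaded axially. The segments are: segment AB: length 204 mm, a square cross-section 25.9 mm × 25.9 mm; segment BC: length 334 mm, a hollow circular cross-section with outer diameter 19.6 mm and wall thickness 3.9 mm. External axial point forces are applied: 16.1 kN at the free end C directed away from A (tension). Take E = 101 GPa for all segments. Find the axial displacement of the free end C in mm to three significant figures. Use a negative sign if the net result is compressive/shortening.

Internal axial forces (sectioning from the free end, tension +): N_BC = 16.1 kN, N_AB = 16.1 kN.
A_AB = 670.8 mm².
A_BC = 192.4 mm².
δ_AB = 16100·204/(670.8·101000) = 0.04848 mm
δ_BC = 16100·334/(192.4·101000) = 0.2768 mm
δ = Σδ_i = 0.3253 mm.

0.325 mm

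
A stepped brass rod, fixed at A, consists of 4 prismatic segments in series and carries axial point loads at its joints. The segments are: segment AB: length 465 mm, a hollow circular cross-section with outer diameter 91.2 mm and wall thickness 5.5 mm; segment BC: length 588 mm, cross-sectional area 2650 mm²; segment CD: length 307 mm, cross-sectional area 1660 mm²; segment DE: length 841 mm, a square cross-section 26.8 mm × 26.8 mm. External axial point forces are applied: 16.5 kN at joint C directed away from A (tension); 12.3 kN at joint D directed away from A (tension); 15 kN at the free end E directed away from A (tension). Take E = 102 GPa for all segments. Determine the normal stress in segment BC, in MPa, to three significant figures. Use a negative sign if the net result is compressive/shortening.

16.5 MPa

Internal axial forces (sectioning from the free end, tension +): N_DE = 15 kN, N_CD = 27.3 kN, N_BC = 43.8 kN, N_AB = 43.8 kN.
σ_BC = N_BC/A_BC = 43800/2650 = 16.53 MPa.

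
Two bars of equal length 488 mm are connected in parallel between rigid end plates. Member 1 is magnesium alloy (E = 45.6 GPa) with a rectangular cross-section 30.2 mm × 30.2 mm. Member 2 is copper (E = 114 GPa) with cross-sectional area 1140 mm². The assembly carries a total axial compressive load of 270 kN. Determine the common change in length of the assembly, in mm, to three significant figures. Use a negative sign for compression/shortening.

A_1 = 912 mm².
Equal strain + equilibrium ⇒ each member carries load in proportion to AE: A₁E₁ = 41590000 N, A₂E₂ = 130000000 N, ΣAE = 171500000 N.
δ = PL/ΣAE = -270000·488/171500000 = -0.7681 mm.

-0.768 mm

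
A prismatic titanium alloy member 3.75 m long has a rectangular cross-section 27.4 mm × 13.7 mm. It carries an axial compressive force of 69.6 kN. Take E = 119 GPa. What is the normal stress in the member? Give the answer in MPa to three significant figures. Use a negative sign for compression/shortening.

-185 MPa

A = 375.4 mm².
σ = N/A = -69600/375.4 = -185.4 MPa.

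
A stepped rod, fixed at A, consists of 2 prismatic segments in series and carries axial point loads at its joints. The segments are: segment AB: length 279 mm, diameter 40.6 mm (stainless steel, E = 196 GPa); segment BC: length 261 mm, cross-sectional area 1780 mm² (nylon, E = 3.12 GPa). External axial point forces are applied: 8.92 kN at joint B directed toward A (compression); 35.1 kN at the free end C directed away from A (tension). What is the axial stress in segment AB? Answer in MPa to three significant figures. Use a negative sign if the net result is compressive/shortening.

20.2 MPa

Internal axial forces (sectioning from the free end, tension +): N_BC = 35.1 kN, N_AB = 26.18 kN.
A_AB = 1295 mm².
σ_AB = N_AB/A_AB = 26180/1295 = 20.22 MPa.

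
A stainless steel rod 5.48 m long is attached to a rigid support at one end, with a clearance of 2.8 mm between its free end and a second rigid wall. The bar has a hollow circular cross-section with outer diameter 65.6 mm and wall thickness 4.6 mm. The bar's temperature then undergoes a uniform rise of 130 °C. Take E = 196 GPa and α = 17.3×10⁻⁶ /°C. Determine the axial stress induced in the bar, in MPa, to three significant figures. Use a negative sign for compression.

-341 MPa

Free thermal expansion αLΔT = 17.3e-6 · 5480 · 130 = 12.32 mm.
The walls engage after the gap closes; constrained expansion = 12.32 − 2.8 = 9.525 mm.
The walls impose strain ε = −(9.525)/5480 = -1.7381e-03; σ = Eε = 196000 · -1.7381e-03 = -340.7 MPa.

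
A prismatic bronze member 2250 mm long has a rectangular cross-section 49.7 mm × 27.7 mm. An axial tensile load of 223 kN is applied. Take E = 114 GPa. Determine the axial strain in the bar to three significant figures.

0.00142

A = 1377 mm².
σ = N/A = 162 MPa; ε = σ/E = 162/114000 = 1.421e-03.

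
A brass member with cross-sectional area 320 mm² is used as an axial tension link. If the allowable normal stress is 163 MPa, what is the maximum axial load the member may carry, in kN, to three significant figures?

P_max = σ_allow · A = 163 · 320 = 52160 N = 52.16 kN.

52.2 kN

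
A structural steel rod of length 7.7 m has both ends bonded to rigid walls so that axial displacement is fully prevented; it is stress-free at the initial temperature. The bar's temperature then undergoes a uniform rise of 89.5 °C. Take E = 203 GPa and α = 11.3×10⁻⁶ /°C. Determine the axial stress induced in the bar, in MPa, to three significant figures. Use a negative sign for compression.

-205 MPa

Free thermal expansion αLΔT = 11.3e-6 · 7700 · 89.5 = 7.787 mm.
The walls impose strain ε = −(7.787)/7700 = -1.0114e-03; σ = Eε = 203000 · -1.0114e-03 = -205.3 MPa.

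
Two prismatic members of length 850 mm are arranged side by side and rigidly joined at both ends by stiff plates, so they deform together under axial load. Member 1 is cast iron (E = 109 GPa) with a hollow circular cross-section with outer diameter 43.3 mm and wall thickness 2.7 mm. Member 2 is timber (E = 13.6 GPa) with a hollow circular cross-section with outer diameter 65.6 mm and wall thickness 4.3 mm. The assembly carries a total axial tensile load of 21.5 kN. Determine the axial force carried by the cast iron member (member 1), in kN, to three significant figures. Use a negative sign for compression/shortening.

A_1 = 344.4 mm².
A_2 = 828.1 mm².
Equal strain + equilibrium ⇒ each member carries load in proportion to AE: A₁E₁ = 37540000 N, A₂E₂ = 11260000 N, ΣAE = 48800000 N.
F₁ = P·A₁E₁/ΣAE = 21500·37540000/48800000 = 16540 N.

16.5 kN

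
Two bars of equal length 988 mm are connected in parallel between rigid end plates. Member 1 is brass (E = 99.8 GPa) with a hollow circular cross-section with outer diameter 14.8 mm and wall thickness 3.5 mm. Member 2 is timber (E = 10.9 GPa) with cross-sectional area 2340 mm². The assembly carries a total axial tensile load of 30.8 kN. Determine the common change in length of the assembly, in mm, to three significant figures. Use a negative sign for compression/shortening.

0.803 mm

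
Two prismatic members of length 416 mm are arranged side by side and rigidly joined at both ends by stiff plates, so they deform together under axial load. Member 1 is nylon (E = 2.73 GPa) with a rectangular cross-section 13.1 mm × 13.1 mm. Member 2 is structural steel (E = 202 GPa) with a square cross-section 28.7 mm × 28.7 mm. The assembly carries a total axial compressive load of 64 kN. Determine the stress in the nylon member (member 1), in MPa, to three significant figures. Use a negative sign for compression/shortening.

-1.05 MPa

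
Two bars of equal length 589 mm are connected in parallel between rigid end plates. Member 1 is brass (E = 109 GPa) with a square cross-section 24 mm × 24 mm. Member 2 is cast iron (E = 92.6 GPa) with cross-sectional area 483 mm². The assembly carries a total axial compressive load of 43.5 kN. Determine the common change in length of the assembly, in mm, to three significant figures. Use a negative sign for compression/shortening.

-0.238 mm

A_1 = 576 mm².
Equal strain + equilibrium ⇒ each member carries load in proportion to AE: A₁E₁ = 62780000 N, A₂E₂ = 44730000 N, ΣAE = 107500000 N.
δ = PL/ΣAE = -43500·589/107500000 = -0.2383 mm.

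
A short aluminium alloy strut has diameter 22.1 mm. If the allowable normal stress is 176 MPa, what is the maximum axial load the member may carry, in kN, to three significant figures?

67.5 kN

A = 383.6 mm².
P_max = σ_allow · A = 176 · 383.6 = 67510 N = 67.51 kN.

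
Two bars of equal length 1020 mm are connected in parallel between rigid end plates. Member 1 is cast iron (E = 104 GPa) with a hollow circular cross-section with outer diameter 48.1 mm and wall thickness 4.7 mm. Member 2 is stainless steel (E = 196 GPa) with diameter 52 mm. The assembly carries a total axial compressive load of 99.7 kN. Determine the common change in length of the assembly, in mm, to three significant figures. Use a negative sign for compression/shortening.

A_1 = 640.8 mm².
A_2 = 2124 mm².
Equal strain + equilibrium ⇒ each member carries load in proportion to AE: A₁E₁ = 66650000 N, A₂E₂ = 416200000 N, ΣAE = 482900000 N.
δ = PL/ΣAE = -99700·1020/482900000 = -0.2106 mm.

-0.211 mm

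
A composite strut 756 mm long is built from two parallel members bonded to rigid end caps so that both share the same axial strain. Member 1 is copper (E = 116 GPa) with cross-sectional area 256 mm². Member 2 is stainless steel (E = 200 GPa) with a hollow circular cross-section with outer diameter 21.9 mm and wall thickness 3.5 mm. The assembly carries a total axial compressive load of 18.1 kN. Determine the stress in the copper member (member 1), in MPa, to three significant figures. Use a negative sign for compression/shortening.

-29.9 MPa

A_2 = 202.3 mm².
Equal strain + equilibrium ⇒ each member carries load in proportion to AE: A₁E₁ = 29700000 N, A₂E₂ = 40460000 N, ΣAE = 70160000 N.
σ₁ = P·E₁/ΣAE = -18100·116000/70160000 = -29.93 MPa.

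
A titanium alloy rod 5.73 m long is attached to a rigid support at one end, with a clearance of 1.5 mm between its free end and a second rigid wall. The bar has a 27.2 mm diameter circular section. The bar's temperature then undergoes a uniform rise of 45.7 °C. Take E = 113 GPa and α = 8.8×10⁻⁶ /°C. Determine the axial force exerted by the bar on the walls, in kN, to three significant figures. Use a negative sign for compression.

Free thermal expansion αLΔT = 8.8e-6 · 5730 · 45.7 = 2.304 mm.
The walls engage after the gap closes; constrained expansion = 2.304 − 1.5 = 0.8044 mm.
The walls impose strain ε = −(0.8044)/5730 = -1.4038e-04; σ = Eε = 113000 · -1.4038e-04 = -15.86 MPa.
Wall reaction R = σ·A = -15.86·581.1 = -9217 N = -9.217 kN.

-9.22 kN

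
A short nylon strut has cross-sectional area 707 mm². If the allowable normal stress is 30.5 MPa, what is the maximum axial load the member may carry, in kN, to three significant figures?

21.6 kN

P_max = σ_allow · A = 30.5 · 707 = 21560 N = 21.56 kN.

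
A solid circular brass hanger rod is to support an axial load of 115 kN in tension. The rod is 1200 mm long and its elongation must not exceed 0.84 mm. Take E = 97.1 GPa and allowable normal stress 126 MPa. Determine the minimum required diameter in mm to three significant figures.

46.4 mm

Required area A ≥ P/σ_allow = 115000/126 = 912.7 mm².
For a solid circular section, d ≥ √(4A/π) = 34.09 mm.
Elongation limit: A ≥ PL/(Eδ_allow) = 115000·1200/(97100·0.84) = 1692 mm² ⇒ d ≥ 46.41 mm.
The elongation limit governs.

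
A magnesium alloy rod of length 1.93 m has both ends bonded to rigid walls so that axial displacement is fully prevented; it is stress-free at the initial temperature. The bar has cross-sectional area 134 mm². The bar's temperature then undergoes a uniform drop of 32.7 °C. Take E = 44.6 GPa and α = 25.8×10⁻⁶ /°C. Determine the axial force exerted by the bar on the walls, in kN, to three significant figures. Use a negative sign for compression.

Free thermal expansion αLΔT = 25.8e-6 · 1930 · -32.7 = -1.628 mm.
The walls impose strain ε = −(-1.628)/1930 = 8.4366e-04; σ = Eε = 44600 · 8.4366e-04 = 37.63 MPa.
Wall reaction R = σ·A = 37.63·134 = 5042 N = 5.042 kN.

5.04 kN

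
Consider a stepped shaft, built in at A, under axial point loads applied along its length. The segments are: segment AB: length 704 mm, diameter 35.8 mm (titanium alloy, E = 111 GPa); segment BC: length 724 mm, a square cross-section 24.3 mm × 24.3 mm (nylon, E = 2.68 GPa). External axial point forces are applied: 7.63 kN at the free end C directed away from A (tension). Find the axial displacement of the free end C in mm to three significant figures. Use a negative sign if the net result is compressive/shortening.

Internal axial forces (sectioning from the free end, tension +): N_BC = 7.63 kN, N_AB = 7.63 kN.
A_AB = 1007 mm².
A_BC = 590.5 mm².
δ_AB = 7630·704/(1007·111000) = 0.04807 mm
δ_BC = 7630·724/(590.5·2680) = 3.491 mm
δ = Σδ_i = 3.539 mm.

3.54 mm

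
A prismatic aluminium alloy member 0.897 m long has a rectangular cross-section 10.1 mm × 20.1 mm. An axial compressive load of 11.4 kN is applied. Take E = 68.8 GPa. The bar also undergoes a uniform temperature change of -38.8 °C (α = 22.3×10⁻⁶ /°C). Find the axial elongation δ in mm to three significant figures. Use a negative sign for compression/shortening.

A = 203 mm².
δ_mech = NL/(AE) = -11400·897/(203·68800) = -0.7321 mm.
δ_thermal = αLΔT = 22.3e-6·897·-38.8 = -0.7761 mm.
δ = δ_mech + δ_thermal = -1.508 mm.

-1.51 mm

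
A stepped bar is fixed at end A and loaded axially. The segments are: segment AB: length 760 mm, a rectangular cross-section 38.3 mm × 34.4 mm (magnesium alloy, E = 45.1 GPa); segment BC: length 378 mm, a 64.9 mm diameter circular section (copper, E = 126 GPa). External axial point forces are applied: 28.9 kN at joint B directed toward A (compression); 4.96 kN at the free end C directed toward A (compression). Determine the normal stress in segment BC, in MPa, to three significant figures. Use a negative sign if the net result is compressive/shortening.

-1.50 MPa

Internal axial forces (sectioning from the free end, tension +): N_BC = -4.96 kN, N_AB = -33.86 kN.
A_BC = 3308 mm².
σ_BC = N_BC/A_BC = -4960/3308 = -1.499 MPa.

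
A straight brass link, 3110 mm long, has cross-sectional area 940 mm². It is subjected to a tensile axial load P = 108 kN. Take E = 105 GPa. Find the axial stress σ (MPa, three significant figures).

115 MPa

σ = N/A = 108000/940 = 114.9 MPa.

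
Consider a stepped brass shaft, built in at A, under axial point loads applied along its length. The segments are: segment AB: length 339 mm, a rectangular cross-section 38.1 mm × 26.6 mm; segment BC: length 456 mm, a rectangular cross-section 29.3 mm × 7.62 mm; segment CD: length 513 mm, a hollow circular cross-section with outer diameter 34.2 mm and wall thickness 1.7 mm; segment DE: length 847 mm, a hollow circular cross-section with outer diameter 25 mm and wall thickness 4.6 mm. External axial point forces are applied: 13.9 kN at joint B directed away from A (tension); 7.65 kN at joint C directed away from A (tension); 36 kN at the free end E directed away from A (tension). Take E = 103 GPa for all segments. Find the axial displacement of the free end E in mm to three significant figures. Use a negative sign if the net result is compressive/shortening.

3.09 mm

Internal axial forces (sectioning from the free end, tension +): N_DE = 36 kN, N_CD = 36 kN, N_BC = 43.65 kN, N_AB = 57.55 kN.
A_AB = 1013 mm².
A_BC = 223.3 mm².
A_CD = 173.6 mm².
A_DE = 294.8 mm².
δ_AB = 57550·339/(1013·103000) = 0.1869 mm
δ_BC = 43650·456/(223.3·103000) = 0.8655 mm
δ_CD = 36000·513/(173.6·103000) = 1.033 mm
δ_DE = 36000·847/(294.8·103000) = 1.004 mm
δ = Σδ_i = 3.09 mm.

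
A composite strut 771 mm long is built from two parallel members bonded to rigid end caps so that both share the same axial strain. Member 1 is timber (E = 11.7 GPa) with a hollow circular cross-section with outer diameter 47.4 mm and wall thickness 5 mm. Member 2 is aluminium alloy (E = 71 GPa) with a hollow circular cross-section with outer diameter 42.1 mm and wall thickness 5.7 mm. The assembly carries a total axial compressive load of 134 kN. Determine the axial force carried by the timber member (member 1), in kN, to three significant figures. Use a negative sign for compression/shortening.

-19.3 kN

A_1 = 666 mm².
A_2 = 651.8 mm².
Equal strain + equilibrium ⇒ each member carries load in proportion to AE: A₁E₁ = 7792000 N, A₂E₂ = 46280000 N, ΣAE = 54070000 N.
F₁ = P·A₁E₁/ΣAE = -134000·7792000/54070000 = -19310 N.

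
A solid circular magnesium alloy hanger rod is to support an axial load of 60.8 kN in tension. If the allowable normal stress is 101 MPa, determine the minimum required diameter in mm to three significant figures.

27.7 mm

Required area A ≥ P/σ_allow = 60800/101 = 602 mm².
For a solid circular section, d ≥ √(4A/π) = 27.69 mm.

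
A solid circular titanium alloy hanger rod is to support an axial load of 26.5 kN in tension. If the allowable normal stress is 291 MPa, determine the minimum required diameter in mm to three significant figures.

Required area A ≥ P/σ_allow = 26500/291 = 91.07 mm².
For a solid circular section, d ≥ √(4A/π) = 10.77 mm.

10.8 mm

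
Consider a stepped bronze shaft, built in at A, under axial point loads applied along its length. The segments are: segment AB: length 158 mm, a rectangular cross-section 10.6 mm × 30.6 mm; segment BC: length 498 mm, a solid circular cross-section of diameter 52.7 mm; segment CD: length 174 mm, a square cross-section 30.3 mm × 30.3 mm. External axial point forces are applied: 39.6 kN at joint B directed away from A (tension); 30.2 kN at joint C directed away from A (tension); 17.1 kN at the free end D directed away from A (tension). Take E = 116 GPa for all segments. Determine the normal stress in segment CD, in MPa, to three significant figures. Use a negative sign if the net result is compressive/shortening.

Internal axial forces (sectioning from the free end, tension +): N_CD = 17.1 kN, N_BC = 47.3 kN, N_AB = 86.9 kN.
A_CD = 918.1 mm².
σ_CD = N_CD/A_CD = 17100/918.1 = 18.63 MPa.

18.6 MPa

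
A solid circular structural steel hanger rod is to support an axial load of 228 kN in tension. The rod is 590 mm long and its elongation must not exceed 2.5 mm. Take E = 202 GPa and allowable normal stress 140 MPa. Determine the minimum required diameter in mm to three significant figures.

Required area A ≥ P/σ_allow = 228000/140 = 1629 mm².
For a solid circular section, d ≥ √(4A/π) = 45.54 mm.
Elongation limit: A ≥ PL/(Eδ_allow) = 228000·590/(202000·2.5) = 266.4 mm² ⇒ d ≥ 18.42 mm.
The stress limit governs.

45.5 mm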